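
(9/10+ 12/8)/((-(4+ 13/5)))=-4/11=-0.36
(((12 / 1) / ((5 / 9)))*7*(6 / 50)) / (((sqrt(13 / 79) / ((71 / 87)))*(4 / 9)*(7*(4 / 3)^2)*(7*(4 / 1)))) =155277*sqrt(1027) / 21112000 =0.24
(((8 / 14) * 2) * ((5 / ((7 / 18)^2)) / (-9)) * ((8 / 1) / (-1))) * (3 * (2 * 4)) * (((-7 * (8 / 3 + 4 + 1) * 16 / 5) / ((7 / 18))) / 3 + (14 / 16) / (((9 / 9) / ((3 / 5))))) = -40552704 / 343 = -118229.46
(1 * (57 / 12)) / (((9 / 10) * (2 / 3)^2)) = 95 / 8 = 11.88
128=128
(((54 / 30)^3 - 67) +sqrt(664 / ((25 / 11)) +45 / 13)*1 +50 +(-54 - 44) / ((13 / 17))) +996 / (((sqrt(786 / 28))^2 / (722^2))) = sqrt(1249001) / 65 +3937228393862 / 212875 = 18495511.70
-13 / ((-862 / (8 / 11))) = 52 / 4741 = 0.01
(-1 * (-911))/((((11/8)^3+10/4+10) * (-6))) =-233216/23193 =-10.06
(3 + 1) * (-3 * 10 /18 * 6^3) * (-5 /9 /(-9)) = -800 /9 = -88.89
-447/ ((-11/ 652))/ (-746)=-145722/ 4103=-35.52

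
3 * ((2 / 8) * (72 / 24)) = 2.25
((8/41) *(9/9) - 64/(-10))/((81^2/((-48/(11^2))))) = -21632/54248535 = -0.00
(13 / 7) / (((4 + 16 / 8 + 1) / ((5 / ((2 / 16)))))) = 520 / 49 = 10.61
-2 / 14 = -1 / 7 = -0.14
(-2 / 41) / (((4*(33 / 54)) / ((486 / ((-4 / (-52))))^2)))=-359254116 / 451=-796572.32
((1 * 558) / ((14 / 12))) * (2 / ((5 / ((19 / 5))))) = 127224 / 175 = 726.99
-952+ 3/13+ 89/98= -1211397/1274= -950.86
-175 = -175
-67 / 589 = -0.11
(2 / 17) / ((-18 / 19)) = -19 / 153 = -0.12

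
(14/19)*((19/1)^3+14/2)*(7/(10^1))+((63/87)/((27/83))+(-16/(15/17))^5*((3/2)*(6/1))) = -820179467591857/46490625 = -17641824.94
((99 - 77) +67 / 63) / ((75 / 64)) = 92992 / 4725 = 19.68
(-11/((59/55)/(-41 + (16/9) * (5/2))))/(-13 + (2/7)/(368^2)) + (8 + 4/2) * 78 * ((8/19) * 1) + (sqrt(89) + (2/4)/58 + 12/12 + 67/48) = sqrt(89) + 8710979188160231/28845167561136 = 311.42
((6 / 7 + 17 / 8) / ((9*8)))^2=27889 / 16257024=0.00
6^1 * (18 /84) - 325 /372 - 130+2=-332239 /2604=-127.59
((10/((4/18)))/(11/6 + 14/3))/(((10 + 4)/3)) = 135/91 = 1.48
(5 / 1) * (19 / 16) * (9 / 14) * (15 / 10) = 2565 / 448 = 5.73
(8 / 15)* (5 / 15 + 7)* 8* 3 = 1408 / 15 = 93.87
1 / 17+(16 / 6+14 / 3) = 377 / 51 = 7.39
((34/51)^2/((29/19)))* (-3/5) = -76/435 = -0.17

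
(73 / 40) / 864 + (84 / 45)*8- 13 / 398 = 102492991 / 6877440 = 14.90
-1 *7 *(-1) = 7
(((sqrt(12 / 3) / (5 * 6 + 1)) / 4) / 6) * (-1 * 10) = -0.03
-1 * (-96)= 96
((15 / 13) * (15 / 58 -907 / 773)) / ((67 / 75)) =-46137375 / 39050414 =-1.18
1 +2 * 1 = 3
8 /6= 4 /3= 1.33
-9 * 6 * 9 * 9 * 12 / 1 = -52488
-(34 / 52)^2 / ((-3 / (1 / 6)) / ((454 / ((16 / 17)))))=1115251 / 97344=11.46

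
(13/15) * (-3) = -13/5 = -2.60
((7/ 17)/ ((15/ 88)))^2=379456/ 65025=5.84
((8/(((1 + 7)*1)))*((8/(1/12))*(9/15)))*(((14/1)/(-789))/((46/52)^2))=-908544/695635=-1.31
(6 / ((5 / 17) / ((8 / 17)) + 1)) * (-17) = -816 / 13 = -62.77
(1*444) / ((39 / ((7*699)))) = 724164 / 13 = 55704.92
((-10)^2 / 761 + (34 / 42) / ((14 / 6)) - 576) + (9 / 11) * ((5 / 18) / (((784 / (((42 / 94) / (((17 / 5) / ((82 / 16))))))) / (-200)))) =-575.56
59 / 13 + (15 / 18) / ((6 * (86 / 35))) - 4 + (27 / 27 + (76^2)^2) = 1342760923843 / 40248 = 33362177.59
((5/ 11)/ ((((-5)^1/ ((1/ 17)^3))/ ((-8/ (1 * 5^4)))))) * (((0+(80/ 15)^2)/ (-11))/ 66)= -1024/ 110349050625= -0.00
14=14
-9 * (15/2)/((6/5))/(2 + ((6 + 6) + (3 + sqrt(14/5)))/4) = -8625/877 + 75 * sqrt(70)/877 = -9.12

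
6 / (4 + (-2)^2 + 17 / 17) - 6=-16 / 3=-5.33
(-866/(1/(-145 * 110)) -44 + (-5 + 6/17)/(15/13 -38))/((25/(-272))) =-359924668272/2395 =-150281698.65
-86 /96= -43 /48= -0.90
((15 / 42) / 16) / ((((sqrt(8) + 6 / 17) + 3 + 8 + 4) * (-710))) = -4437 / 2093252672 + 289 * sqrt(2) / 1046626336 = -0.00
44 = 44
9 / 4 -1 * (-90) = 369 / 4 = 92.25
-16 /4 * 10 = -40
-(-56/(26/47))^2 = -1731856/169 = -10247.67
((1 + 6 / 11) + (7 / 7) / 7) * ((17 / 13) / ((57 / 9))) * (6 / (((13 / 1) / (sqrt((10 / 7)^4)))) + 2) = 955740 / 931931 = 1.03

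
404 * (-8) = -3232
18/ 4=9/ 2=4.50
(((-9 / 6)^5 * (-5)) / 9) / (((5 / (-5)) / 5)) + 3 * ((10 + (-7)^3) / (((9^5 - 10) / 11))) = -40202973 / 1889248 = -21.28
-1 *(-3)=3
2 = 2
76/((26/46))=1748/13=134.46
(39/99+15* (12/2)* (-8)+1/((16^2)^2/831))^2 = 517814.63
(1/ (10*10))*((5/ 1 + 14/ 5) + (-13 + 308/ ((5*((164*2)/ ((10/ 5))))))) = -0.05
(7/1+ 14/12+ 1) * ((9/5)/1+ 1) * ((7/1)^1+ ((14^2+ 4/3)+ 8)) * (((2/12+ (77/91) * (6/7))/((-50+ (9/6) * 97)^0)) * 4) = 524986/27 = 19443.93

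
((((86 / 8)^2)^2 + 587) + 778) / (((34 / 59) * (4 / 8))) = 51085.99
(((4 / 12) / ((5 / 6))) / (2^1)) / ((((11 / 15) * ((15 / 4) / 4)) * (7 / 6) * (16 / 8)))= 48 / 385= 0.12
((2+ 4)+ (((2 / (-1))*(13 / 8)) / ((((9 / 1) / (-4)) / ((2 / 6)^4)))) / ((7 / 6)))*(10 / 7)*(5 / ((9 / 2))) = 1023200 / 107163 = 9.55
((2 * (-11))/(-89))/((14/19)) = 209/623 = 0.34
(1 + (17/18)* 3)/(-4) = -0.96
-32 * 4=-128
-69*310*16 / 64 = -10695 / 2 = -5347.50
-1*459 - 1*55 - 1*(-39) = -475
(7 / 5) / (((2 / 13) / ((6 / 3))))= 91 / 5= 18.20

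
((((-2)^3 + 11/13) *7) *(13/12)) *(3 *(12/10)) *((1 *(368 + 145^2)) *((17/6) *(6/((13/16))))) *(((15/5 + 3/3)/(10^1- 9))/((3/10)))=-15152405184/13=-1165569629.54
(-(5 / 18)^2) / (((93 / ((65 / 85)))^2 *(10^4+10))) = -65 / 124718095656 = -0.00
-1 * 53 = -53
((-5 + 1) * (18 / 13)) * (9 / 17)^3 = -52488 / 63869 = -0.82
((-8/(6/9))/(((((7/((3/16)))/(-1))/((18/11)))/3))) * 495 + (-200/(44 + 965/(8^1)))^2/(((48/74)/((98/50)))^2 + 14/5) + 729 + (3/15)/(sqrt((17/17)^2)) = 1510.78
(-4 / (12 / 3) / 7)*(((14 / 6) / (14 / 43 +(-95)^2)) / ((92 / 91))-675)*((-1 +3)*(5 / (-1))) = -27808058965 / 28837998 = -964.29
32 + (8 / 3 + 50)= 254 / 3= 84.67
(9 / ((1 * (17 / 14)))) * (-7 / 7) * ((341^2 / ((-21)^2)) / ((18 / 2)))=-232562 / 1071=-217.14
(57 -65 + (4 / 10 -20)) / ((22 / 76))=-5244 / 55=-95.35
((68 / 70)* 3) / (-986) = -3 / 1015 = -0.00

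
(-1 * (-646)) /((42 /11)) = 3553 /21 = 169.19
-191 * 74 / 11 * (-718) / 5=10148212 / 55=184512.95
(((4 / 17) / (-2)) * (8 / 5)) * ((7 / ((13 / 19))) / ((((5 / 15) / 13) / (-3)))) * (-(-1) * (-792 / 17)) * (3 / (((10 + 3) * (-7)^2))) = -6500736 / 131495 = -49.44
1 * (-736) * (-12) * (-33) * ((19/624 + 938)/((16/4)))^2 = -86680932028933/5408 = -16028278851.50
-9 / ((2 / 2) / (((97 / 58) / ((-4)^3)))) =873 / 3712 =0.24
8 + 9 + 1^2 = 18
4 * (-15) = -60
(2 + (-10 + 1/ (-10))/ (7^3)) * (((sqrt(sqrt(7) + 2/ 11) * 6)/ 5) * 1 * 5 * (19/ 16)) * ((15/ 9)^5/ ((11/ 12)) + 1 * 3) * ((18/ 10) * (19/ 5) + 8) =11474687461 * sqrt(22 + 121 * sqrt(7))/ 35574000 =5966.33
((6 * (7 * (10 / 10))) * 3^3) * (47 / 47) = 1134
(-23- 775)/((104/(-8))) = 798/13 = 61.38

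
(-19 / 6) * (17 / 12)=-323 / 72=-4.49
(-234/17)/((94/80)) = -9360/799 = -11.71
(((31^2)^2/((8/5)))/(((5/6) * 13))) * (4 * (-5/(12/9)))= -41558445/52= -799200.87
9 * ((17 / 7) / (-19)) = -153 / 133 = -1.15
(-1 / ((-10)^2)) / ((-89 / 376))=94 / 2225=0.04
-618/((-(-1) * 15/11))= -2266/5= -453.20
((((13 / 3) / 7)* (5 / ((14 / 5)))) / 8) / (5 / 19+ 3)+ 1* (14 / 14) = 151999 / 145824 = 1.04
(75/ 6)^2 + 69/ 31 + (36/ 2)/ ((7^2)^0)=21883/ 124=176.48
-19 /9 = -2.11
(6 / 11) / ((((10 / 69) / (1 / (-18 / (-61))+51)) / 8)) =8188 / 5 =1637.60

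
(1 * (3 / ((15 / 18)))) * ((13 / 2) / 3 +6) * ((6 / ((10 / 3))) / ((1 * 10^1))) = 1323 / 250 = 5.29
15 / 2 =7.50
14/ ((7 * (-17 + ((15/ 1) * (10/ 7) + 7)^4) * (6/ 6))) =2401/ 784099192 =0.00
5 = 5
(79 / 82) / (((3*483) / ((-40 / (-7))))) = 1580 / 415863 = 0.00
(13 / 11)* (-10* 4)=-520 / 11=-47.27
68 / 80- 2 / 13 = 181 / 260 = 0.70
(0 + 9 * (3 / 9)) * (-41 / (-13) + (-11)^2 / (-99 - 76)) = 16806 / 2275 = 7.39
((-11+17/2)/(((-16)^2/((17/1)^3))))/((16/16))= -24565/512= -47.98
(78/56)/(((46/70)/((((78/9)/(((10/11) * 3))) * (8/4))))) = 1859/138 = 13.47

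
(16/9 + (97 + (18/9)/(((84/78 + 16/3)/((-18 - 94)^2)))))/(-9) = -4514069/10125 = -445.83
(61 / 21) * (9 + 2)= 671 / 21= 31.95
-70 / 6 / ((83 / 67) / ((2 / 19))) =-4690 / 4731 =-0.99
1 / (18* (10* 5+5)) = 0.00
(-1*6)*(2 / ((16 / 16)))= -12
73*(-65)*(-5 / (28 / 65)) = 1542125 / 28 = 55075.89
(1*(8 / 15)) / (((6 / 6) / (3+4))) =56 / 15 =3.73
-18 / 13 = -1.38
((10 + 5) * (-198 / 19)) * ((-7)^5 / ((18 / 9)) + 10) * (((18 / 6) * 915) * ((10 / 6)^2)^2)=528003609375 / 19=27789663651.32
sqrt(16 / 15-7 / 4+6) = sqrt(4785) / 30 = 2.31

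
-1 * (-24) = 24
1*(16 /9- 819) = -7355 /9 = -817.22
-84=-84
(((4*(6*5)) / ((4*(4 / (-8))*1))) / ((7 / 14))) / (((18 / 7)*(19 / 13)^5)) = -7.00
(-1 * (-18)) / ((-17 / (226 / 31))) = -4068 / 527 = -7.72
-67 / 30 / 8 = -67 / 240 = -0.28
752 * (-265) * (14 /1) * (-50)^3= 348740000000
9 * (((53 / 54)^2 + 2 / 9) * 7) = 74.69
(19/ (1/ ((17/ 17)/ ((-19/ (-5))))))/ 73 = 0.07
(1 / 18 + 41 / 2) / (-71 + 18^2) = 185 / 2277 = 0.08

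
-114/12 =-19/2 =-9.50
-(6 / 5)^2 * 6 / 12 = -18 / 25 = -0.72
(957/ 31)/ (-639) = -319/ 6603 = -0.05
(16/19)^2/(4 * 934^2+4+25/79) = 20224/99515006157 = 0.00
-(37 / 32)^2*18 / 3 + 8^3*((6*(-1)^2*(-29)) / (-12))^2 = 55111669 / 512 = 107639.98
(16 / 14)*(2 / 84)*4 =16 / 147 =0.11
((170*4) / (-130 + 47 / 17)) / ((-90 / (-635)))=-37.71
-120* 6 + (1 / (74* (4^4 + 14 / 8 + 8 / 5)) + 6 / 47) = -6493386976 / 9020193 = -719.87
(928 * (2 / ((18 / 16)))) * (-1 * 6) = -29696 / 3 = -9898.67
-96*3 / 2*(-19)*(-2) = -5472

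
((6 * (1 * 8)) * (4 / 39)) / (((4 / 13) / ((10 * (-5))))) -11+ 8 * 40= -491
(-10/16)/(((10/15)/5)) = -75/16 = -4.69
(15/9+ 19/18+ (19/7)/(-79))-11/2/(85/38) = 193789/846090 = 0.23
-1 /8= -0.12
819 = 819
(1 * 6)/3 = 2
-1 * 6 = -6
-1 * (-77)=77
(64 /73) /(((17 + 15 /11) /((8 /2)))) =1408 /7373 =0.19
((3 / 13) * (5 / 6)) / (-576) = -5 / 14976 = -0.00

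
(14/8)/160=7/640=0.01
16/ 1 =16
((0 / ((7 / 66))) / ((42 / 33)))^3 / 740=0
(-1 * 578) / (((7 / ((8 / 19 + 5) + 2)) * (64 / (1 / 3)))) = -13583 / 4256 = -3.19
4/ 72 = 1/ 18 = 0.06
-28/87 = -0.32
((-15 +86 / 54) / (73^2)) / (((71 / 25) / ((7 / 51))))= -0.00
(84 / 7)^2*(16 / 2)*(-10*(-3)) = 34560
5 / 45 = 1 / 9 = 0.11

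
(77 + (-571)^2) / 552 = 54353 / 92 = 590.79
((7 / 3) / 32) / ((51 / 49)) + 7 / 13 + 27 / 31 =2919157 / 1973088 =1.48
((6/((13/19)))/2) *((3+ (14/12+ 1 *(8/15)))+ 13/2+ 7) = 399/5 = 79.80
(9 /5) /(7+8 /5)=9 /43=0.21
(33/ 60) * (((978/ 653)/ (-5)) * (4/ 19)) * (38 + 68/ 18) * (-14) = 18876704/ 930525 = 20.29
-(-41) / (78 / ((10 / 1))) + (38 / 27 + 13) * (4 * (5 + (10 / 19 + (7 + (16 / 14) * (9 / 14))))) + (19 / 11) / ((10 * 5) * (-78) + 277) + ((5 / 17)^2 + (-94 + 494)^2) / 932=3301365529123487905 / 3507773733628164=941.16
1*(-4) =-4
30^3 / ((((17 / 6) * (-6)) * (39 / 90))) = -810000 / 221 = -3665.16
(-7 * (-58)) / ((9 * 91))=58 / 117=0.50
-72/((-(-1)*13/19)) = -1368/13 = -105.23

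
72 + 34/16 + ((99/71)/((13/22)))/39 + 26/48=2689954/35997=74.73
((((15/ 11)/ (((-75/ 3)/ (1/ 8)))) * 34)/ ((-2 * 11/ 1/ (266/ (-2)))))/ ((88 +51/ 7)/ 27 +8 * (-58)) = 0.00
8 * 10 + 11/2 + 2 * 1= 87.50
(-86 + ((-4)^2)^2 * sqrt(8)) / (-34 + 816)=-43 / 391 + 256 * sqrt(2) / 391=0.82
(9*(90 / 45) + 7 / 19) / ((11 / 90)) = 31410 / 209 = 150.29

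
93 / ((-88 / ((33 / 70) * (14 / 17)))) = -279 / 680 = -0.41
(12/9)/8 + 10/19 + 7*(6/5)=5183/570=9.09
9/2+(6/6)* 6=21/2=10.50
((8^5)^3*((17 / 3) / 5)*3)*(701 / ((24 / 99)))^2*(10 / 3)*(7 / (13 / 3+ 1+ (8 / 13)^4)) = 124986794567389254764199936 / 29329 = 4261542997285596330055.57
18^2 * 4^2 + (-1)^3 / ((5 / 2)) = 25918 / 5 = 5183.60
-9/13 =-0.69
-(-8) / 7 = 8 / 7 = 1.14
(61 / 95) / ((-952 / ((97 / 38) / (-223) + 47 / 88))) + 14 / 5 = 5553363733 / 1983593920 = 2.80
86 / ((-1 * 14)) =-43 / 7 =-6.14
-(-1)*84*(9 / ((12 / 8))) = 504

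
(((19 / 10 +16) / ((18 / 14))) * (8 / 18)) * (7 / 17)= 17542 / 6885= 2.55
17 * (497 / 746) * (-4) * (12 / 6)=-33796 / 373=-90.61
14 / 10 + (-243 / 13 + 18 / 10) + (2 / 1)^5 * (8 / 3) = 13619 / 195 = 69.84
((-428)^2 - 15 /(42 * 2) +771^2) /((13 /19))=413696405 /364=1136528.59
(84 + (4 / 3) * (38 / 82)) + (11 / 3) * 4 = 12212 / 123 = 99.28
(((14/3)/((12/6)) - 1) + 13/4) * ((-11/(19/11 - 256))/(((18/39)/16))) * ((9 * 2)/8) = 86515/5594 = 15.47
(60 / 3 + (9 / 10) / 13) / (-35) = -2609 / 4550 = -0.57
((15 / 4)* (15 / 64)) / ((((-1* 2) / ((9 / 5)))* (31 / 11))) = -4455 / 15872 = -0.28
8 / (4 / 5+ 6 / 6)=40 / 9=4.44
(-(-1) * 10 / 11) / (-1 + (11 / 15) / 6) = -1.04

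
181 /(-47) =-181 /47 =-3.85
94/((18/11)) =517/9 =57.44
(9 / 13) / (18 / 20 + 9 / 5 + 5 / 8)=0.21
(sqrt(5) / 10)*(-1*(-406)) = 203*sqrt(5) / 5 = 90.78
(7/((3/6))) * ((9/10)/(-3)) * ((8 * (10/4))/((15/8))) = -224/5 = -44.80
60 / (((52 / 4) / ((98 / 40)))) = 147 / 13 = 11.31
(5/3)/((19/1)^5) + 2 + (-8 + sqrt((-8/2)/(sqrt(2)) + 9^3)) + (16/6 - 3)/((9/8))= -420936785/66854673 + sqrt(729 - 2 * sqrt(2))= 20.65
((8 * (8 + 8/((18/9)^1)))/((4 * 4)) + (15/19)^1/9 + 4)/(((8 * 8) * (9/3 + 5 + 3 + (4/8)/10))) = 2875/201552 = 0.01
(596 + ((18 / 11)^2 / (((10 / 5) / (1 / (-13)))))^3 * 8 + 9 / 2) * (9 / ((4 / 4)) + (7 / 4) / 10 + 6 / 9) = 5520428035768889 / 934108684080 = 5909.83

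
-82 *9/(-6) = 123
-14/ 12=-7/ 6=-1.17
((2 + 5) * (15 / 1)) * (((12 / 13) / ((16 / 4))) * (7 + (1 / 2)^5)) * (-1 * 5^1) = -354375 / 416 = -851.86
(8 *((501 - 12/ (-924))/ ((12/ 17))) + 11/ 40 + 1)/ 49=52477861/ 452760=115.91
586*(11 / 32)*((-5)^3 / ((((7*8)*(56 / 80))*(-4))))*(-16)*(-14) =2014375 / 56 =35970.98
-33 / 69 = -11 / 23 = -0.48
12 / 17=0.71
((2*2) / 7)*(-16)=-64 / 7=-9.14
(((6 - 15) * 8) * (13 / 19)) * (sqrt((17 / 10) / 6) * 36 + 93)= -87048 / 19 - 5616 * sqrt(255) / 95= -5525.48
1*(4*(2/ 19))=8/ 19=0.42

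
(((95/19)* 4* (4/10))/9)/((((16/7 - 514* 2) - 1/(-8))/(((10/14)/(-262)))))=160/67713507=0.00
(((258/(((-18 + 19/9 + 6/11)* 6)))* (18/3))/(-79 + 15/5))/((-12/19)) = -4257/12152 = -0.35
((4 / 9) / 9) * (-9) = -4 / 9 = -0.44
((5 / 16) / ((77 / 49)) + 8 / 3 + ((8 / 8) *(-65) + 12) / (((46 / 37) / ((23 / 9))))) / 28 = -168029 / 44352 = -3.79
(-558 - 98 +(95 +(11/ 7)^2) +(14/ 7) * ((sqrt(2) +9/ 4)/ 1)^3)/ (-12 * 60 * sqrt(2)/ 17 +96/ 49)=-442939709/ 828897792 +9936344705 * sqrt(2)/ 1657795584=7.94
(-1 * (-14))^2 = 196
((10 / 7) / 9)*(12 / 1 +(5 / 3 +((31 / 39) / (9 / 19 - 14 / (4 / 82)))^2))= 3080337464765 / 1419959641464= 2.17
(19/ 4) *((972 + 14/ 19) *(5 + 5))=46205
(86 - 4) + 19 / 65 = 5349 / 65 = 82.29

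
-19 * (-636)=12084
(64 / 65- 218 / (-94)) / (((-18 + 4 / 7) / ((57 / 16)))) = -4027107 / 5963360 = -0.68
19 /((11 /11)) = 19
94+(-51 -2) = 41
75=75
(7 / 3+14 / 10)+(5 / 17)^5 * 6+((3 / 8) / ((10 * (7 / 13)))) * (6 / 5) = 22840477567 / 5963399400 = 3.83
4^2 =16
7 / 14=1 / 2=0.50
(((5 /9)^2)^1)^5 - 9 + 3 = -20910940781 /3486784401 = -6.00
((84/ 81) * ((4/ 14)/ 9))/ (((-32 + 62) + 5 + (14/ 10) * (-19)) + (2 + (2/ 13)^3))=0.00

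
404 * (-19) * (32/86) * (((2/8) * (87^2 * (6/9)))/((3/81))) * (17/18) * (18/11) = -71113964256/473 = -150346647.48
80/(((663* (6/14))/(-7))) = -3920/1989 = -1.97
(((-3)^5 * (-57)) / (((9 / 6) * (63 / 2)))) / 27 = 76 / 7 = 10.86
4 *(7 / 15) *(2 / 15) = 56 / 225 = 0.25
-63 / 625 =-0.10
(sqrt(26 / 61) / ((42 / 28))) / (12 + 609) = 0.00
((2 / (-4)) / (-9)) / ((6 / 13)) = 13 / 108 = 0.12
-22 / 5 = -4.40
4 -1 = 3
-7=-7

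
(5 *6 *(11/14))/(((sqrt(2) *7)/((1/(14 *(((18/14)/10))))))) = 275 *sqrt(2)/294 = 1.32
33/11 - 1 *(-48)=51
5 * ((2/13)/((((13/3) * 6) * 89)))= 5/15041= 0.00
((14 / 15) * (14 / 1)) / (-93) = -196 / 1395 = -0.14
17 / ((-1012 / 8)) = -34 / 253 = -0.13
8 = 8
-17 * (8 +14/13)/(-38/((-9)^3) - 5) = 1462374/46891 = 31.19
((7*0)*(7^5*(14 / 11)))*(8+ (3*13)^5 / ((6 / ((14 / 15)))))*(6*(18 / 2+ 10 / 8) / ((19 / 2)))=0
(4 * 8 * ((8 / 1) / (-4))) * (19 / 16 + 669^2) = -28643980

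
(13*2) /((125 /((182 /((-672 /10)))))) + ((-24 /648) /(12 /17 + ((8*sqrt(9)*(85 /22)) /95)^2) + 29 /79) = -3588859031 /16419354075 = -0.22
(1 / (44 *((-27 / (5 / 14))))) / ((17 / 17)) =-5 / 16632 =-0.00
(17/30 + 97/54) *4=9.45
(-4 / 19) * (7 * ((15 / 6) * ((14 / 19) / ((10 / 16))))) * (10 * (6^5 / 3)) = -40642560 / 361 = -112583.27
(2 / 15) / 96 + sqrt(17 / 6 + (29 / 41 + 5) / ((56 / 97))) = 1 / 720 + sqrt(37716105) / 1722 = 3.57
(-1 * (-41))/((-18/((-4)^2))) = -328/9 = -36.44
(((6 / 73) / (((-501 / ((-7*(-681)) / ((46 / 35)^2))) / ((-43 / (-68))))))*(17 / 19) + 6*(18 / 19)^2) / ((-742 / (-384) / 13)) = 29803650786936 / 863726242309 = 34.51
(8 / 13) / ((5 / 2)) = 16 / 65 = 0.25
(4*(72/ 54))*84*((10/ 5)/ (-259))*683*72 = -6294528/ 37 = -170122.38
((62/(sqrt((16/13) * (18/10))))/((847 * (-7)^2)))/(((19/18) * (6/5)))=155 * sqrt(65)/1577114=0.00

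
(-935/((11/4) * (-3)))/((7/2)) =32.38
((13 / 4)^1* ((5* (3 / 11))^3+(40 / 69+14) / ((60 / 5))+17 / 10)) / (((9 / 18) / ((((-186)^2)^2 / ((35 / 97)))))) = 629596230224667264 / 5357275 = 117521730772.58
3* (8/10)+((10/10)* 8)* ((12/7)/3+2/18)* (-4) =-6124/315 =-19.44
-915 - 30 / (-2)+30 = -870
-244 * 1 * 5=-1220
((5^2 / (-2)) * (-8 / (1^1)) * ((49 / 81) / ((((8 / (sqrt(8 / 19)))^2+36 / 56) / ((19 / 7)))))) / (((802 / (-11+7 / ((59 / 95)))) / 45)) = 7448000 / 455033547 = 0.02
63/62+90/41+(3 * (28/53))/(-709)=306527523/95520734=3.21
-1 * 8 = -8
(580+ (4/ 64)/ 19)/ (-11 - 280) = -176321/ 88464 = -1.99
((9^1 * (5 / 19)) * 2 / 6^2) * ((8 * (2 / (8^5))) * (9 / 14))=45 / 1089536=0.00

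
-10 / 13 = -0.77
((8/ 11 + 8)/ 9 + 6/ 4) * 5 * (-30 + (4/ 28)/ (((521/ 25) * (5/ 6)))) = -14857450/ 40117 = -370.35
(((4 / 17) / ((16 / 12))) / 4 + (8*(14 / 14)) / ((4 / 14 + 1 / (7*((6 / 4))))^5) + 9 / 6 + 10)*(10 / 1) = 10086.39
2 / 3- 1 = -1 / 3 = -0.33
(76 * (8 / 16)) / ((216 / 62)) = 10.91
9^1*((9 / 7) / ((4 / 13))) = 1053 / 28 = 37.61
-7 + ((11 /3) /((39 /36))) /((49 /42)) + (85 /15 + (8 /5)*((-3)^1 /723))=513556 /328965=1.56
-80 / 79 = -1.01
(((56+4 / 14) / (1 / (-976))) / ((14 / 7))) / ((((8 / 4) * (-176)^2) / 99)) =-43.89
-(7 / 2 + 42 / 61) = -511 / 122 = -4.19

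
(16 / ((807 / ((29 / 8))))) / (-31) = -0.00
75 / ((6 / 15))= 375 / 2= 187.50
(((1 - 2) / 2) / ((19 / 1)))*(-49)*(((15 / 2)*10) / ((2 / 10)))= 18375 / 38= 483.55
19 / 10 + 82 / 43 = 1637 / 430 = 3.81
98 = 98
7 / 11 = 0.64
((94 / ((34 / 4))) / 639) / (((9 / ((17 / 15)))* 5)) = 188 / 431325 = 0.00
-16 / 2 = -8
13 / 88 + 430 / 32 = 2391 / 176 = 13.59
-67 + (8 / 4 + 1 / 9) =-584 / 9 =-64.89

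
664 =664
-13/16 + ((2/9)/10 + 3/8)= -299/720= -0.42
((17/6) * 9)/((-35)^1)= -51/70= -0.73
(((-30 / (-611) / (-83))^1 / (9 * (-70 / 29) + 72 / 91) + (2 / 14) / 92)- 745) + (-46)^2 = 31711582596635 / 23130230508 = 1371.00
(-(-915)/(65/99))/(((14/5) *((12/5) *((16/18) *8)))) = 1358775/46592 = 29.16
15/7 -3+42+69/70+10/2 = 47.13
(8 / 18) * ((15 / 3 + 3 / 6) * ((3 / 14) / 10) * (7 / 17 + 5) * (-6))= -1012 / 595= -1.70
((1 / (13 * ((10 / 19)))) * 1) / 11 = 19 / 1430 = 0.01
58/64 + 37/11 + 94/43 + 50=854517/15136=56.46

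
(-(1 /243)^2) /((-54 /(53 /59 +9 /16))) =0.00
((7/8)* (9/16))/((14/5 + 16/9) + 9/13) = 36855/394624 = 0.09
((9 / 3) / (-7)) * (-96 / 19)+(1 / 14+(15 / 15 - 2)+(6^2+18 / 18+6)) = 1681 / 38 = 44.24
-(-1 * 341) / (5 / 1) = 341 / 5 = 68.20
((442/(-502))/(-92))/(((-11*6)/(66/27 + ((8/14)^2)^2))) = -6091423/16466835924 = -0.00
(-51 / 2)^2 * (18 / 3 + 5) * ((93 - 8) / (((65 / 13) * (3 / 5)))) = 810645 / 4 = 202661.25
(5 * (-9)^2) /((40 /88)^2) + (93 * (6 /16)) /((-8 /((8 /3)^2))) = 9646 /5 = 1929.20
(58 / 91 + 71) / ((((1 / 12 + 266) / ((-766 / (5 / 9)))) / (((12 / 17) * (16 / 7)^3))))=-26507861950464 / 8471364265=-3129.11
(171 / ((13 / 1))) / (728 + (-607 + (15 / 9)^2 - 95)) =0.46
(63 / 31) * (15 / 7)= 135 / 31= 4.35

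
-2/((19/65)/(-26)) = 177.89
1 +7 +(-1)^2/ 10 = 8.10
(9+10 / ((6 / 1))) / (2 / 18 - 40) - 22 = -7994 / 359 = -22.27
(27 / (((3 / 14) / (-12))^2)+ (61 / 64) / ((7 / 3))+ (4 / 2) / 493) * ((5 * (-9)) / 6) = -280516315845 / 441728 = -635043.09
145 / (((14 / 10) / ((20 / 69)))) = 14500 / 483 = 30.02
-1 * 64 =-64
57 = 57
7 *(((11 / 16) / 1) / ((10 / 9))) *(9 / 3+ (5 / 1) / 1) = 693 / 20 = 34.65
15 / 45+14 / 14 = 4 / 3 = 1.33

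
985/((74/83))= 81755/74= 1104.80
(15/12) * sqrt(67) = 5 * sqrt(67)/4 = 10.23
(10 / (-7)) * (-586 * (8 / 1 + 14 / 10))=55084 / 7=7869.14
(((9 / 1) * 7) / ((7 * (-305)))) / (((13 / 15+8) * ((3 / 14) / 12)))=-0.19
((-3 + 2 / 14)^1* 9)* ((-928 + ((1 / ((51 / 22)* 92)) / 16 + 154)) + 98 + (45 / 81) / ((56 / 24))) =2663365725 / 153272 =17376.73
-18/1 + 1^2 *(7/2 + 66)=103/2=51.50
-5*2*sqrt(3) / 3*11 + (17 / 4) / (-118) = -63.54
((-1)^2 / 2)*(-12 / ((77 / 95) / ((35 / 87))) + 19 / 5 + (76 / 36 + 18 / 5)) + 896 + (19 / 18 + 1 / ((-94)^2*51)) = 1938147662467 / 2156293260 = 898.83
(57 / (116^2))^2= 3249 / 181063936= 0.00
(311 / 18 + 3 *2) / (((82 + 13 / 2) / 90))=4190 / 177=23.67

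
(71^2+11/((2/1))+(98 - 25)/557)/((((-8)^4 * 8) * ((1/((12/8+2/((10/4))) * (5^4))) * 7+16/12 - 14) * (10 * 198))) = -3232619525/526215347699712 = -0.00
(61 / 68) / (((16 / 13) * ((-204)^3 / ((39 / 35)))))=-10309 / 107762135040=-0.00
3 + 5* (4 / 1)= 23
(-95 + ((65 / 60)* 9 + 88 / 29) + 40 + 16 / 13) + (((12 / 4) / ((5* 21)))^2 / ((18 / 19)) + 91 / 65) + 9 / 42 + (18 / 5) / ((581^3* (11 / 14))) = -84017901650777 / 2134080620100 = -39.37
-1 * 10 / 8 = -5 / 4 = -1.25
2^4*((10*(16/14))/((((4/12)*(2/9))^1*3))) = 5760/7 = 822.86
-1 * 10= -10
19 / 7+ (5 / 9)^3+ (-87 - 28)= -572119 / 5103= -112.11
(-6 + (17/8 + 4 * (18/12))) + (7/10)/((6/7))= 353/120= 2.94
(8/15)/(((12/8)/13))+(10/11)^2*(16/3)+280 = 1573768/5445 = 289.03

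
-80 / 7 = -11.43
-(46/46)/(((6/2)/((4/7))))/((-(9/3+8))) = 4/231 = 0.02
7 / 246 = 0.03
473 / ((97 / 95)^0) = 473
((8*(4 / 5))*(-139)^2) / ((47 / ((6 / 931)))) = 3709632 / 218785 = 16.96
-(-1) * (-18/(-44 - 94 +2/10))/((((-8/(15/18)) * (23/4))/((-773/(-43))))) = -57975/1362842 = -0.04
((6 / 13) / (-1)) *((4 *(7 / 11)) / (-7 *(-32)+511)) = -8 / 5005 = -0.00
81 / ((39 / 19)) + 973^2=946768.46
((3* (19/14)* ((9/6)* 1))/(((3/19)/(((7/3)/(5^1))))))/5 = 361/100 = 3.61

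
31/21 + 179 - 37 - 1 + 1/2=142.98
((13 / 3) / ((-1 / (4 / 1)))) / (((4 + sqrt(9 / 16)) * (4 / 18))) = -312 / 19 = -16.42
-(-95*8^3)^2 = -2365849600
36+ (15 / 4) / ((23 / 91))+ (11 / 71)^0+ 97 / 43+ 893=3746699 / 3956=947.09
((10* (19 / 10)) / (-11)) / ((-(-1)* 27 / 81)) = -57 / 11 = -5.18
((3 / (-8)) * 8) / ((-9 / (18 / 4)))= 3 / 2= 1.50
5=5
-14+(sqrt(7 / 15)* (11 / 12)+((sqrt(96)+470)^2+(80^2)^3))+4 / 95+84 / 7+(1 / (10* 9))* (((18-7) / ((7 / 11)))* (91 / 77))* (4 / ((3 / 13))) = 11* sqrt(105) / 180+3760* sqrt(6)+4706799488018668 / 17955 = 262144230208.68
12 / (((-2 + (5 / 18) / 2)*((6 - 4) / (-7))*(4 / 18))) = 6804 / 67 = 101.55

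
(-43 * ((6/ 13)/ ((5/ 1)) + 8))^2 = 511573924/ 4225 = 121082.59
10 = 10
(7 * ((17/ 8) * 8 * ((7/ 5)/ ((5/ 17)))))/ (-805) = -2023/ 2875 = -0.70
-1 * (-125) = 125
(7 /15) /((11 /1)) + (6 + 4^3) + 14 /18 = 35056 /495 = 70.82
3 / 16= 0.19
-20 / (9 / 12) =-80 / 3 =-26.67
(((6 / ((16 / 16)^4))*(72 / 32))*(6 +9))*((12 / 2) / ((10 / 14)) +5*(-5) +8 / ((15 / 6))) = -5427 / 2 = -2713.50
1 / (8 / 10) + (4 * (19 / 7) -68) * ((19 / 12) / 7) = -6865 / 588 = -11.68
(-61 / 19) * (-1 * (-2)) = -122 / 19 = -6.42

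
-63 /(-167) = 63 /167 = 0.38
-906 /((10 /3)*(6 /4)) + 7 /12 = -180.62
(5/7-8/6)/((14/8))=-52/147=-0.35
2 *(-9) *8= -144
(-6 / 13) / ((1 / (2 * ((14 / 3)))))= -56 / 13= -4.31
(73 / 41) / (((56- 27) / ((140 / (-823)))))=-10220 / 978547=-0.01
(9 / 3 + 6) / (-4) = -9 / 4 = -2.25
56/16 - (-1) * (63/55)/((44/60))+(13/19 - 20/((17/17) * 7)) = 2.89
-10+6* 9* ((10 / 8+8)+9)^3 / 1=10503139 / 32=328223.09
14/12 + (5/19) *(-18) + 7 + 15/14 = 1796/399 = 4.50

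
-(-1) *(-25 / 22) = -1.14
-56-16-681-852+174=-1431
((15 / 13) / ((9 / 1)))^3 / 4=125 / 237276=0.00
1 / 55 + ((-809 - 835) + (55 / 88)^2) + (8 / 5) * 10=-5729121 / 3520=-1627.59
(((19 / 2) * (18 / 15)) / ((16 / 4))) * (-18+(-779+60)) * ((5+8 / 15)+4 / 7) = -8975923 / 700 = -12822.75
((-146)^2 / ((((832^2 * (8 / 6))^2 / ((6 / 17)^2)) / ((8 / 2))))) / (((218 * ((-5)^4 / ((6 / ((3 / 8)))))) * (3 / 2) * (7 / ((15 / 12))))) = 143883 / 825478404767744000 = 0.00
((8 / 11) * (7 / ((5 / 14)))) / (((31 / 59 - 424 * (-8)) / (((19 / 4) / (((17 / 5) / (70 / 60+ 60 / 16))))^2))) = 18164745655 / 91627986384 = 0.20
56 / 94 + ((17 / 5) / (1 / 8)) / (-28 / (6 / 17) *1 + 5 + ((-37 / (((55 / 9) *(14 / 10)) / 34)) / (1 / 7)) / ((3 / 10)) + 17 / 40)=127850564 / 217438873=0.59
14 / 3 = 4.67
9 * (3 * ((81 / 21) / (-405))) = -9 / 35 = -0.26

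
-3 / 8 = -0.38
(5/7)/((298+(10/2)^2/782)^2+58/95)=290473900/36121339043209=0.00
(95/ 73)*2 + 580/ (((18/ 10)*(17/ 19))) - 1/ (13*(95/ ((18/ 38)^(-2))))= 2370027871/ 6533865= 362.73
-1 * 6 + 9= 3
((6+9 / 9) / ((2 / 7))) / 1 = 49 / 2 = 24.50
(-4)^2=16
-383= -383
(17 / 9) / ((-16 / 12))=-17 / 12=-1.42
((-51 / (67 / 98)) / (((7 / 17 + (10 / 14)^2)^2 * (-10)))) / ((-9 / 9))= -578009537 / 65863680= -8.78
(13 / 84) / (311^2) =13 / 8124564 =0.00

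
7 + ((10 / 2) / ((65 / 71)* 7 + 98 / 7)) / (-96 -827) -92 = -1601150 / 18837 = -85.00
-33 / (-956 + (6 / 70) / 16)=18480 / 535357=0.03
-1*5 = -5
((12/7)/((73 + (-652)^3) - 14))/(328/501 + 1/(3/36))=-1503/3075176175155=-0.00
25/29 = 0.86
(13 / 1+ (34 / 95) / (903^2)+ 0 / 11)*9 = 1007030149 / 8607095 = 117.00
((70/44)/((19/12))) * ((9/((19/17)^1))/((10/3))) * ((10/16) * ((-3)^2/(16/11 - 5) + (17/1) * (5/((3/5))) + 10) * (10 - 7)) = 35037765/51623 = 678.72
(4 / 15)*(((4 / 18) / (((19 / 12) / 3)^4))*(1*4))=1990656 / 651605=3.06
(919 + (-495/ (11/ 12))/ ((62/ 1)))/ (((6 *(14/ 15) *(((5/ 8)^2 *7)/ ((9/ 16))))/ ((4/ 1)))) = 133.76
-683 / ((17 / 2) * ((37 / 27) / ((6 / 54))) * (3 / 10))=-13660 / 629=-21.72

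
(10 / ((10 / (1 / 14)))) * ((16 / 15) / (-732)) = -2 / 19215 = -0.00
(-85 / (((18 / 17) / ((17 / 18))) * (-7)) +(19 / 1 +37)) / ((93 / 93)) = 66.83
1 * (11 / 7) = 11 / 7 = 1.57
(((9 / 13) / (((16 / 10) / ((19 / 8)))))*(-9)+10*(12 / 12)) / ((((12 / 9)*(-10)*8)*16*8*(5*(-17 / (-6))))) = -225 / 57933824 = -0.00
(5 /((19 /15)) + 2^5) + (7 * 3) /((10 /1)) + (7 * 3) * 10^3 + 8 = 21046.05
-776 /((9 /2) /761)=-1181072 /9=-131230.22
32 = 32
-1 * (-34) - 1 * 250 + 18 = -198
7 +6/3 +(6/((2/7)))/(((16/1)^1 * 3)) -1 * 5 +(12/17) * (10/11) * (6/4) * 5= 9.25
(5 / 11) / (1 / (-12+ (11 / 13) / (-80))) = -12491 / 2288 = -5.46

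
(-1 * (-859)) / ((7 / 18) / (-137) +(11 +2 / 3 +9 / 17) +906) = 36010998 / 38492497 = 0.94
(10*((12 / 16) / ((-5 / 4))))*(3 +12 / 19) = -414 / 19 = -21.79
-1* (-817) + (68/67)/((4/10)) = 819.54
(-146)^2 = 21316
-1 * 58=-58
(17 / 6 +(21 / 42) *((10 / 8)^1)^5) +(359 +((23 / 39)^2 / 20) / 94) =265988845879 / 732026880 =363.36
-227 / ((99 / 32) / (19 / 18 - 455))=29677072 / 891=33307.60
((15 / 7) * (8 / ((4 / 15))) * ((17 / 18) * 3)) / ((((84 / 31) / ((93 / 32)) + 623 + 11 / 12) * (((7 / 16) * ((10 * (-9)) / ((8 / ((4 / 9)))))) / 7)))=-47050560 / 50440313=-0.93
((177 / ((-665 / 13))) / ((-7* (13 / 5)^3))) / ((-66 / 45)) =-66375 / 3461458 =-0.02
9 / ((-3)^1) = -3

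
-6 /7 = -0.86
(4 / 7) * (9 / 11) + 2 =190 / 77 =2.47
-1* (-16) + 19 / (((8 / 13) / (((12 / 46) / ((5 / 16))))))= 4804 / 115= 41.77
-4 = -4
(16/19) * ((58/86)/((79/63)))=29232/64543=0.45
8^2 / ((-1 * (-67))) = 64 / 67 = 0.96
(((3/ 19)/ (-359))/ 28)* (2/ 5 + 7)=-111/ 954940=-0.00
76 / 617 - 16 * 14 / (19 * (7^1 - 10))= 142540 / 35169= 4.05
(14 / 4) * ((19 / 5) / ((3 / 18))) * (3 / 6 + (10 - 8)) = 199.50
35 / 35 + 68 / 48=29 / 12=2.42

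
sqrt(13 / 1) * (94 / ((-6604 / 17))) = -799 * sqrt(13) / 3302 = -0.87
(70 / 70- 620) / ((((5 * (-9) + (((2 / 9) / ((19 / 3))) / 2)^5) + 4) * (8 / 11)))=4096921216113 / 197354994688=20.76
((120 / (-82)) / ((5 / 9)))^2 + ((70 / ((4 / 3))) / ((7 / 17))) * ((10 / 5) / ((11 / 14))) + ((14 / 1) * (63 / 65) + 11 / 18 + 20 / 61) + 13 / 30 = 228589477489 / 659851335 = 346.43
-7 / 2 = -3.50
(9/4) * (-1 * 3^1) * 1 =-27/4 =-6.75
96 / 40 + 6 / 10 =3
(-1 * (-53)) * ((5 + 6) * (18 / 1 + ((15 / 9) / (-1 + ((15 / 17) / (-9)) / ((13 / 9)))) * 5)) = 4208677 / 708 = 5944.46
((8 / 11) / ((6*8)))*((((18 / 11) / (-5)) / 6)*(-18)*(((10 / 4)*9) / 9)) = 9 / 242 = 0.04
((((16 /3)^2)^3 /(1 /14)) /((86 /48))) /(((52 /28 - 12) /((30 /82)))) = -65766686720 /10139013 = -6486.50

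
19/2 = 9.50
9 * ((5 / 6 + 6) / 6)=41 / 4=10.25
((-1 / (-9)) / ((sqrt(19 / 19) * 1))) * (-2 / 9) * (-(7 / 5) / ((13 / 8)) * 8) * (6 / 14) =128 / 1755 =0.07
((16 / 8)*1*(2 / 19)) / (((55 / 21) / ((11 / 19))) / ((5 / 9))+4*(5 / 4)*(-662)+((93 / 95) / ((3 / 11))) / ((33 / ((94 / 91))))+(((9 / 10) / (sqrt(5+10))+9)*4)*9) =-2108319240300 / 29820438594589793- 1529335080*sqrt(15) / 29820438594589793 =-0.00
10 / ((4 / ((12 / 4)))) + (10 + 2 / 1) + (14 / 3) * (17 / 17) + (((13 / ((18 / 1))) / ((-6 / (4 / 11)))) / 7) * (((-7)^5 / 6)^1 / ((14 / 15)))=51005 / 1188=42.93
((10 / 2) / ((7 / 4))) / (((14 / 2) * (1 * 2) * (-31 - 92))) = -10 / 6027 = -0.00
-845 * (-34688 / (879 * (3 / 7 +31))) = 10258976 / 9669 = 1061.02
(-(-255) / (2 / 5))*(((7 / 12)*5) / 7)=2125 / 8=265.62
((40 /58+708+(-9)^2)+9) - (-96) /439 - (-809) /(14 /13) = 276284555 /178234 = 1550.12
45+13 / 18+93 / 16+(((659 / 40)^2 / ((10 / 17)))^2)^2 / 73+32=26737547562167232857596964969 / 43057152000000000000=620978079.60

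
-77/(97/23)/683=-1771/66251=-0.03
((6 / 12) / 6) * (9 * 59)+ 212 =1025 / 4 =256.25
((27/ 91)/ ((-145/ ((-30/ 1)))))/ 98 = 81/ 129311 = 0.00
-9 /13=-0.69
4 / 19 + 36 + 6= 802 / 19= 42.21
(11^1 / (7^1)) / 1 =11 / 7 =1.57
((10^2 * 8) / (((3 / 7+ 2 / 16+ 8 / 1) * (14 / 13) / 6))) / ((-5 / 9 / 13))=-5840640 / 479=-12193.40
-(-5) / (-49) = -5 / 49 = -0.10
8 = 8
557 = 557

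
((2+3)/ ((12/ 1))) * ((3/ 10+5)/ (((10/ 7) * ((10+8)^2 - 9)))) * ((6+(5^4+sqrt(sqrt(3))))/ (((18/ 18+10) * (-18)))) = -33443/ 2138400 - 53 * 3^(1/ 4)/ 2138400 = -0.02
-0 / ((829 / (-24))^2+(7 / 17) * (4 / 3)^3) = 0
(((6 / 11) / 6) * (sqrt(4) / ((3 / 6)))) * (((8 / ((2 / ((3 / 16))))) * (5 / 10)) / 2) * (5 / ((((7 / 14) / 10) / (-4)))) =-300 / 11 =-27.27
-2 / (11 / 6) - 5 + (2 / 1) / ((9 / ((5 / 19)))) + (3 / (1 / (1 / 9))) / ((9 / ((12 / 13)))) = -6.00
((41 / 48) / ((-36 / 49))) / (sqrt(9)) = -2009 / 5184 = -0.39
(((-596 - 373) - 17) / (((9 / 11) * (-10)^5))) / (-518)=-5423 / 233100000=-0.00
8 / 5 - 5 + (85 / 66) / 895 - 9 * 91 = -48579083 / 59070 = -822.40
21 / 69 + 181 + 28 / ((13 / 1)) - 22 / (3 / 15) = 21964 / 299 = 73.46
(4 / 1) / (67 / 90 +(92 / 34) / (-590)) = 361080 / 66787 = 5.41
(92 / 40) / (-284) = -23 / 2840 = -0.01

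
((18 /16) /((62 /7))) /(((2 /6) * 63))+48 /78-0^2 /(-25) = 4007 /6448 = 0.62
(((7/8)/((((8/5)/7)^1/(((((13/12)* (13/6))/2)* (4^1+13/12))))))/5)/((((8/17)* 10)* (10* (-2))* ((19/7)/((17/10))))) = -1021900243/33619968000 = -0.03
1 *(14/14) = 1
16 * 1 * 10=160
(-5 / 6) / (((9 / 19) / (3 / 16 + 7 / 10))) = -1349 / 864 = -1.56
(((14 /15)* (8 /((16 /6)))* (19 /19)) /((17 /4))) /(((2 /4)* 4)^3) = 7 /85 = 0.08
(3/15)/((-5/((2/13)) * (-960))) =0.00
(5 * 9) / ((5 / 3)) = 27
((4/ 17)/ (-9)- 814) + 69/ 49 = -812.62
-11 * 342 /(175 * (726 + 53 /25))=-3762 /127421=-0.03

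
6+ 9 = 15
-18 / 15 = -6 / 5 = -1.20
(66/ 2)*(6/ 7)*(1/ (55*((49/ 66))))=1188/ 1715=0.69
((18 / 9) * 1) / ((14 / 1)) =1 / 7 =0.14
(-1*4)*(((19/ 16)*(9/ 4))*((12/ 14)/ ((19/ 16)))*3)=-162/ 7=-23.14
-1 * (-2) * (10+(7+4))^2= 882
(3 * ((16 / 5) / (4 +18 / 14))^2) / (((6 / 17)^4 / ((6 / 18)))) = 65480464 / 2772225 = 23.62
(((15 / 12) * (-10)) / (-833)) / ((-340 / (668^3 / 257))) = -51.19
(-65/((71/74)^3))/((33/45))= -395093400/3937021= -100.35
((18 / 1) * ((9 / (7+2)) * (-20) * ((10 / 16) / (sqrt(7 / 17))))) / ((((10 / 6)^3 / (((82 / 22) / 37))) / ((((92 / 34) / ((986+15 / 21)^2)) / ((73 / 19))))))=-60953634 * sqrt(119) / 120480041117315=-0.00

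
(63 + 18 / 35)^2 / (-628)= -4941729 / 769300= -6.42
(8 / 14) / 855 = 4 / 5985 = 0.00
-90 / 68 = -45 / 34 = -1.32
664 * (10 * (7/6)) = 23240/3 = 7746.67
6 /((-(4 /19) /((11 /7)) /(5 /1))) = -3135 /14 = -223.93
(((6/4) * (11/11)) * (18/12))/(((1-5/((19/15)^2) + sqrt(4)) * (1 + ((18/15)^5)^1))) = -3384375/610456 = -5.54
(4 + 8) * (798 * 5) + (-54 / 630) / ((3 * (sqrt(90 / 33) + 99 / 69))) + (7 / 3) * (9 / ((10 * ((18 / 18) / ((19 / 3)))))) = 4348238273 / 90790-529 * sqrt(330) / 136185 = 47893.29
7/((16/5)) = 35/16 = 2.19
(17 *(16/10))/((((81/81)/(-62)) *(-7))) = 8432/35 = 240.91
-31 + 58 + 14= 41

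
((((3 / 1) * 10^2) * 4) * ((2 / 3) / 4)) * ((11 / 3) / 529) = 2200 / 1587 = 1.39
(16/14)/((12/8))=16/21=0.76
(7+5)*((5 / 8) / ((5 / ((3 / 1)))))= 9 / 2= 4.50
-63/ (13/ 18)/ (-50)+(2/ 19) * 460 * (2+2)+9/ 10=2424661/ 12350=196.33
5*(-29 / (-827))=145 / 827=0.18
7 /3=2.33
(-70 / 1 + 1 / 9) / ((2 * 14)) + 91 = 22303 / 252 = 88.50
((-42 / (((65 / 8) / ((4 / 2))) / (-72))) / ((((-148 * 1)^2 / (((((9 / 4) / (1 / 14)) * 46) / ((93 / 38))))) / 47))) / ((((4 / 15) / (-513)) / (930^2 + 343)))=-868414557554202456 / 551707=-1574050279503.80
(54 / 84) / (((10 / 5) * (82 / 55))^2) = 0.07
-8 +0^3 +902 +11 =905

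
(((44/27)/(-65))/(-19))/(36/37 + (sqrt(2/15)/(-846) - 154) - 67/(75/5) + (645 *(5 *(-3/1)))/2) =-0.00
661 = 661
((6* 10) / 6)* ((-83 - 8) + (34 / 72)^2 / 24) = -14150875 / 15552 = -909.91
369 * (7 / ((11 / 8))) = 1878.55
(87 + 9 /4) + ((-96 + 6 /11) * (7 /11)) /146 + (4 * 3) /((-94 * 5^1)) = 88.81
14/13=1.08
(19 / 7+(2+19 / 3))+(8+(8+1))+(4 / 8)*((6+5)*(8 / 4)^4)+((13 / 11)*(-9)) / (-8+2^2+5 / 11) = 2500 / 21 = 119.05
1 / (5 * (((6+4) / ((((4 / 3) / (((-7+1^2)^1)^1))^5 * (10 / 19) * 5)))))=-32 / 1121931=-0.00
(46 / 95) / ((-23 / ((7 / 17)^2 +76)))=-44026 / 27455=-1.60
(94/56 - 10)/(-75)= 233/2100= 0.11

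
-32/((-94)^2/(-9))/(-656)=-9/181138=-0.00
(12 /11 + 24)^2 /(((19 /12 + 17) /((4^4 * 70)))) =16380887040 /26983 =607081.76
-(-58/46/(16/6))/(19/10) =435/1748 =0.25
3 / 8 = 0.38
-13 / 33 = -0.39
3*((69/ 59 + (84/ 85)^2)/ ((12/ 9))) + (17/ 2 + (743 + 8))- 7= 1291321211/ 1705100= 757.33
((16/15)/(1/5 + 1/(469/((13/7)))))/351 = 13132/881361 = 0.01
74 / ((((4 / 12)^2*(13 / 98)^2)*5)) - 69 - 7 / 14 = 12675073 / 1690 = 7500.04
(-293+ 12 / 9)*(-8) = 7000 / 3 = 2333.33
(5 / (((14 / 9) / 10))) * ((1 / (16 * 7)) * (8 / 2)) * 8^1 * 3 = 27.55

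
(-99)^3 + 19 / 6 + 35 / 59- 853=-971148.24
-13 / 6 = -2.17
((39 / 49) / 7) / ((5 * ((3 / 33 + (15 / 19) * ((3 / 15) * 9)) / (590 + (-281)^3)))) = -180849913101 / 541940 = -333708.37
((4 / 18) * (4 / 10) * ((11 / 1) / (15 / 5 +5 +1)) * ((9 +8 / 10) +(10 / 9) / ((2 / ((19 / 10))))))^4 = 1.93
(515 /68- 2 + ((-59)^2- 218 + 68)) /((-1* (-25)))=226887 /1700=133.46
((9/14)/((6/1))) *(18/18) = 0.11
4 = 4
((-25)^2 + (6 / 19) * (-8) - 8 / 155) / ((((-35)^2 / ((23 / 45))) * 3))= 0.09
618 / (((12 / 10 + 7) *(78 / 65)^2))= 12875 / 246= 52.34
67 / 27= 2.48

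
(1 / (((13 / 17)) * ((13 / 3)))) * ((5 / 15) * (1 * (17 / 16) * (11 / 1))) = 3179 / 2704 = 1.18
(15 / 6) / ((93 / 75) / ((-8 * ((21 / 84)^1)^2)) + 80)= 125 / 3876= 0.03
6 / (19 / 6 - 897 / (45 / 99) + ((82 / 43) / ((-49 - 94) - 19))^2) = -727877340 / 239014682831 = -0.00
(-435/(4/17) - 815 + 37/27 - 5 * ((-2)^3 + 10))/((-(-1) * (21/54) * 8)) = -41231/48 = -858.98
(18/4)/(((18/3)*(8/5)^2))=75/256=0.29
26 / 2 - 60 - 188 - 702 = -937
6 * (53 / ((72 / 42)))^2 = 137641 / 24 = 5735.04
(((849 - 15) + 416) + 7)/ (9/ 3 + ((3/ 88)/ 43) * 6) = 792748/ 1895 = 418.34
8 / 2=4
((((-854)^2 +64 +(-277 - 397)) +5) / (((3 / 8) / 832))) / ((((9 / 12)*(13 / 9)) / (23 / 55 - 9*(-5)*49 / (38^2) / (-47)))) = 537148011970048 / 933185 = 575607207.54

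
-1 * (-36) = 36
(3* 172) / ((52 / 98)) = 12642 / 13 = 972.46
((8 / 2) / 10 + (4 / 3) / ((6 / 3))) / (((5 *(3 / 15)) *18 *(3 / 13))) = 104 / 405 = 0.26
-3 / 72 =-1 / 24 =-0.04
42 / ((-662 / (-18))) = 378 / 331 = 1.14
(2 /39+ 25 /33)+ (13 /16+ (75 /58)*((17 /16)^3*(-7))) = -941287033 /101916672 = -9.24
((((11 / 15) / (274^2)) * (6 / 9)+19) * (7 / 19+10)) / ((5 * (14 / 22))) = 69549867167 / 1123324650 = 61.91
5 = 5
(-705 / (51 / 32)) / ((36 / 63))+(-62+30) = -13704 / 17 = -806.12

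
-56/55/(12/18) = -84/55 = -1.53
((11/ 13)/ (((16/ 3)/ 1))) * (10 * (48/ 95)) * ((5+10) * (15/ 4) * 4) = 44550/ 247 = 180.36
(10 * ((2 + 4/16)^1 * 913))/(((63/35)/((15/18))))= 114125/12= 9510.42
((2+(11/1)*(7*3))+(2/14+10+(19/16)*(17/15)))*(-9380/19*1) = -27519647/228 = -120700.21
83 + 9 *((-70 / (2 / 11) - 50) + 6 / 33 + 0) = -42134 / 11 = -3830.36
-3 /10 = -0.30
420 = 420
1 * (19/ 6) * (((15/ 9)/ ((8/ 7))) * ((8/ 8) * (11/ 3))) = 16.93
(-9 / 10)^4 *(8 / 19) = 0.28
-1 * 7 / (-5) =7 / 5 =1.40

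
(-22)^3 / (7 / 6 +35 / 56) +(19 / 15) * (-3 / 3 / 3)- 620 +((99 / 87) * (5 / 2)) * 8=-367033253 / 56115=-6540.73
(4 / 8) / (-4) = -1 / 8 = -0.12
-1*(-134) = 134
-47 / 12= -3.92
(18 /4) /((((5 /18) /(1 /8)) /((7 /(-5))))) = -567 /200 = -2.84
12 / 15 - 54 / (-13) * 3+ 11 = 1577 / 65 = 24.26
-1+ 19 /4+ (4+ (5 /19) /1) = 609 /76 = 8.01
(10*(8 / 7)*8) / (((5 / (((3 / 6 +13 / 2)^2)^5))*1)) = 5165261696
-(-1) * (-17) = -17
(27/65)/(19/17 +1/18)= 8262/23335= 0.35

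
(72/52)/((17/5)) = 90/221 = 0.41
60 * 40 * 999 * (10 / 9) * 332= 884448000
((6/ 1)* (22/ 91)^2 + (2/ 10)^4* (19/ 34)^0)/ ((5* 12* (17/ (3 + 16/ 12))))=1823281/ 1218262500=0.00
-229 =-229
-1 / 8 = -0.12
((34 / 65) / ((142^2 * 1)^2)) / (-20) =-17 / 264281482400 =-0.00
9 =9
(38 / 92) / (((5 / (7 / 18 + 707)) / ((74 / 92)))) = 8951299 / 190440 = 47.00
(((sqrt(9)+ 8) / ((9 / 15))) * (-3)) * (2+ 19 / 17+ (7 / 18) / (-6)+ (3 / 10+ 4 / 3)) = -473209 / 1836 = -257.74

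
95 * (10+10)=1900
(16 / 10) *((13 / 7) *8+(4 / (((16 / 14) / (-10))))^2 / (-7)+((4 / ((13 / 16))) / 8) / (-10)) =-583144 / 2275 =-256.33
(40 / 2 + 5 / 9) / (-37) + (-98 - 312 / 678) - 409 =-516652 / 1017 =-508.02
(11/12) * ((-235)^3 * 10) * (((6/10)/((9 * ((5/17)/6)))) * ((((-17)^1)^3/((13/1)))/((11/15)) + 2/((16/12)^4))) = 138572046771725/1664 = 83276470415.70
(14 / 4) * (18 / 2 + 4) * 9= 409.50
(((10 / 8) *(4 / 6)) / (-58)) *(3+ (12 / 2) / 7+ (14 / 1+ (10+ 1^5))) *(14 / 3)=-505 / 261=-1.93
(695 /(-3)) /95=-139 /57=-2.44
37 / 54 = 0.69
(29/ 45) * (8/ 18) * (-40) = -928/ 81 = -11.46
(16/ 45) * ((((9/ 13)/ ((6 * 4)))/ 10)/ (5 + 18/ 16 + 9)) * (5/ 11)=8/ 259545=0.00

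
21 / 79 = 0.27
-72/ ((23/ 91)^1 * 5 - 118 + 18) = 2184/ 2995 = 0.73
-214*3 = -642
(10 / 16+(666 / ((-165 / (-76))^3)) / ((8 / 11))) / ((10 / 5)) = 45.06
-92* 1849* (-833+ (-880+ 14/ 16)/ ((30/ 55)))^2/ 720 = -585610330979543/ 414720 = -1412061947.77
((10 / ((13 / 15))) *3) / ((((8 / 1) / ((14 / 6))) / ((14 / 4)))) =3675 / 104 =35.34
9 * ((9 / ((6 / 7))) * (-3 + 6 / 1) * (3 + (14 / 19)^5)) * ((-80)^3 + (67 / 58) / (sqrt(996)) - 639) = -467566695.57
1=1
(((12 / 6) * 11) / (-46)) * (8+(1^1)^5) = -99 / 23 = -4.30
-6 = -6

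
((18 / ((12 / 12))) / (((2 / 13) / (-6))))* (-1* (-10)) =-7020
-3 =-3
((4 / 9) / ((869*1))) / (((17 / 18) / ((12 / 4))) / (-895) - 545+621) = 21480 / 3191891747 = 0.00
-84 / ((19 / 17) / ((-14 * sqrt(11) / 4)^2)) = -192423 / 19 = -10127.53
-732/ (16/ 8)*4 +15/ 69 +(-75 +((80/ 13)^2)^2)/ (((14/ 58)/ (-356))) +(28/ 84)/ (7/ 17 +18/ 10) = -5202406035489391/ 2593453044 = -2005976.57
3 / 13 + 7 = 94 / 13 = 7.23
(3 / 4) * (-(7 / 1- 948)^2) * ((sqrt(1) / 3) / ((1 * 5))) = -885481 / 20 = -44274.05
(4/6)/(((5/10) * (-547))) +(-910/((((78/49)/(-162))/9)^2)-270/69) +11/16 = -5993205216133247/7850544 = -763412728.61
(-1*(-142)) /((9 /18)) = 284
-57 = -57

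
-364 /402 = -182 /201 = -0.91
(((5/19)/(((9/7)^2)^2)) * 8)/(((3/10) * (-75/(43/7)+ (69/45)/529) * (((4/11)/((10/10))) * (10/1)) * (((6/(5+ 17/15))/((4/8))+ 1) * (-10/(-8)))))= -273077735/17443159893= -0.02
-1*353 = -353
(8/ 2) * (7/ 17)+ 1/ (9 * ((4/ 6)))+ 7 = 899/ 102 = 8.81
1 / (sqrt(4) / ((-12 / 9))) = -2 / 3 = -0.67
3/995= 0.00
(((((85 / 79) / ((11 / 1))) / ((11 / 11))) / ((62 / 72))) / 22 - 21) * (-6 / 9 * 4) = 16590344 / 296329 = 55.99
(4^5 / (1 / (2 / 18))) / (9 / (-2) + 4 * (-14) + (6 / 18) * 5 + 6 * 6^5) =2048 / 838749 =0.00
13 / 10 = 1.30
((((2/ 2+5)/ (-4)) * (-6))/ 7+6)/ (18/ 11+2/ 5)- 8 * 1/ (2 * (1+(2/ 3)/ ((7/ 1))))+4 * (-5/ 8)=-46421/ 18032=-2.57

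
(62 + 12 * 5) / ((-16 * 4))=-61 / 32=-1.91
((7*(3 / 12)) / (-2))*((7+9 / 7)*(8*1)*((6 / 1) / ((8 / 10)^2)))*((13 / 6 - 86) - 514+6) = 321809.38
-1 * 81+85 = 4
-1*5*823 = -4115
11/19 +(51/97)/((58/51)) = 111305/106894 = 1.04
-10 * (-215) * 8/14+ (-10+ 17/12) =102479/84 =1219.99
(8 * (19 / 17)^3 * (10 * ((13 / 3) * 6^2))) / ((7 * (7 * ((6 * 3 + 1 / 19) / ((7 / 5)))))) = 325281216 / 11796113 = 27.58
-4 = -4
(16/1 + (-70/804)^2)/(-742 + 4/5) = -12934445/598904424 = -0.02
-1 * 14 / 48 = -7 / 24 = -0.29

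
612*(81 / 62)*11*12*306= 32295358.45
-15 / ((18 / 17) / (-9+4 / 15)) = 2227 / 18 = 123.72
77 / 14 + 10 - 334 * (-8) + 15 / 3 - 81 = 5223 / 2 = 2611.50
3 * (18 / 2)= 27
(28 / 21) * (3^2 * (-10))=-120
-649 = -649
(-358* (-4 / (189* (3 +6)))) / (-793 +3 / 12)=-5728 / 5393871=-0.00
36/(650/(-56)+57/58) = -29232/8627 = -3.39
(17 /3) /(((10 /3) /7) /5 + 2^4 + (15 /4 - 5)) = 476 /1247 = 0.38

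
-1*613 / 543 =-613 / 543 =-1.13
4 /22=0.18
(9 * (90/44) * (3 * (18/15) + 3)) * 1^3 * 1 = 243/2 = 121.50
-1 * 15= -15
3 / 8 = 0.38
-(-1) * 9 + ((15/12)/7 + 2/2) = 285/28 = 10.18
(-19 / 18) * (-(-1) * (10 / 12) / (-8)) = 95 / 864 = 0.11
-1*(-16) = 16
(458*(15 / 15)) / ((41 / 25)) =279.27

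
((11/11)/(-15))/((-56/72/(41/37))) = 123/1295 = 0.09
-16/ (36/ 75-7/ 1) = 400/ 163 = 2.45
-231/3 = -77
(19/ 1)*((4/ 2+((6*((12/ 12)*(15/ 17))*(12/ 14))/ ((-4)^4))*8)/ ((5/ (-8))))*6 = -390.67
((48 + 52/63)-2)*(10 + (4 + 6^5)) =22980500/63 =364769.84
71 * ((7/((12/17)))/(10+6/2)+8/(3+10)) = 97.85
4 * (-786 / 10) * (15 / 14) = -336.86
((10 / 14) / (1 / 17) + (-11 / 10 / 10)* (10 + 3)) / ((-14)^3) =-0.00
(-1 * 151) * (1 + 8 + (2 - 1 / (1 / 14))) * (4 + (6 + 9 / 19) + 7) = 150396 / 19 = 7915.58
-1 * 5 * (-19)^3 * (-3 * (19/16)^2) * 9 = -334273365/256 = -1305755.33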